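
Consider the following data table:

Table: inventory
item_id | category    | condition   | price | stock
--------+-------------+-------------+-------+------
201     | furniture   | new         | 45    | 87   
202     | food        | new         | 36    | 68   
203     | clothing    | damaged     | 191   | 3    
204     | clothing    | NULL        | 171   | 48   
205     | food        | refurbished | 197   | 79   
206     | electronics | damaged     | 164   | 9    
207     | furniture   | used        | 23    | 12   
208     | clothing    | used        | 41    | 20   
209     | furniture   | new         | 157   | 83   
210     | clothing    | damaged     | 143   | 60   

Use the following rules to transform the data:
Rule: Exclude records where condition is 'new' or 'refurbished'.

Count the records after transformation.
6

Step 1: Count records to exclude
  - 3 (new) + 1 (refurbished) = 4 records
Step 2: Total records: 10
Step 3: Remaining = 10 - 4 = 6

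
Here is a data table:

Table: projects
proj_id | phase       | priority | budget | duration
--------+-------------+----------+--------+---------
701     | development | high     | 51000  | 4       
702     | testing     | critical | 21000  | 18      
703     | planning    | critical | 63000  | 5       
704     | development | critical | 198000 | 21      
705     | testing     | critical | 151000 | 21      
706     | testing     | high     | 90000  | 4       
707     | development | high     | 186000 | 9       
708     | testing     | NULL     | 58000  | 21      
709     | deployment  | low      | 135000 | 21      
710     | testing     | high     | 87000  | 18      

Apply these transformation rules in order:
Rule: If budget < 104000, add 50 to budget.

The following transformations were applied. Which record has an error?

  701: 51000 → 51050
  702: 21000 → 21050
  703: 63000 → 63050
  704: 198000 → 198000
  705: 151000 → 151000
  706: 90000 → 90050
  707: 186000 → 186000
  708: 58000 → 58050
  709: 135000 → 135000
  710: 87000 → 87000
Record 710 has an error. The correct transformed value should be 87050, not 87000.

Step 1: Check each record against the rule
Step 2: Record 710 has budget = 87000
Step 3: Since 87000 < 104000, the bonus should have been applied
Step 4: Correct value = 87050, but claimed value = 87000
Conclusion: Record 710 has the error.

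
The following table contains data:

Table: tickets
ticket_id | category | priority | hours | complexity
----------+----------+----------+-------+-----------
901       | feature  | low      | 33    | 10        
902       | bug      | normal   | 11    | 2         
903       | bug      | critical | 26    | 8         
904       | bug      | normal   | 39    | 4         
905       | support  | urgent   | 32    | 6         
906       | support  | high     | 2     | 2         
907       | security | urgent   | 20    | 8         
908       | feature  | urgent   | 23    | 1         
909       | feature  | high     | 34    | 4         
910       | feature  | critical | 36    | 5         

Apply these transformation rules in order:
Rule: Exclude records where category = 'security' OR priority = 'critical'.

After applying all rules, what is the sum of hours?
174

Step 1: Find records where category = 'security' OR priority = 'critical'
Step 2: 3 records match, summing to 82
Step 3: Original sum: 256
Step 4: Remaining sum = 256 - 82 = 174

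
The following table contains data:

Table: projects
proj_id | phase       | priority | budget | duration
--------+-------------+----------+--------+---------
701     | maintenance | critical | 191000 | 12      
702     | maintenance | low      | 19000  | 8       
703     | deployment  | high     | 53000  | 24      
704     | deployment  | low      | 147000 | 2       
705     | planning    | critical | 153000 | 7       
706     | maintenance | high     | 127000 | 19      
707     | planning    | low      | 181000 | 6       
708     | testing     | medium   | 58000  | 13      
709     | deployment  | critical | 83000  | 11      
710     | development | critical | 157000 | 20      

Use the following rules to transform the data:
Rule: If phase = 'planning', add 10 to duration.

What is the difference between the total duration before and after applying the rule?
20

Step 1: Original sum of duration = 122
Step 2: 2 records have phase = 'planning'
Step 3: Each affected record changes by 10
Step 4: Total change = 2 × 10 = 20
Step 5: New sum = 122 + 20 = 142
Step 6: Difference = |142 - 122| = 20
        (Sum increased by 20)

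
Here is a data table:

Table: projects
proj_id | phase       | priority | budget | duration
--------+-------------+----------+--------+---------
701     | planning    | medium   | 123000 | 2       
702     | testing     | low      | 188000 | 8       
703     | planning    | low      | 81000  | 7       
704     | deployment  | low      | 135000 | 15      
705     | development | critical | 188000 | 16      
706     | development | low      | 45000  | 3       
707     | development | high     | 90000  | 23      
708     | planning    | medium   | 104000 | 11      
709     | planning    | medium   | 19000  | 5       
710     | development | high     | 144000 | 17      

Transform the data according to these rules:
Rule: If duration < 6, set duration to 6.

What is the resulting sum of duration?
115

Step 1: 3 records have duration < 6
Step 2: These records originally summed to 10
Step 3: After setting to minimum: 3 × 6 = 18
Step 4: Unaffected records sum: 97
Step 5: Final sum = 18 + 97 = 115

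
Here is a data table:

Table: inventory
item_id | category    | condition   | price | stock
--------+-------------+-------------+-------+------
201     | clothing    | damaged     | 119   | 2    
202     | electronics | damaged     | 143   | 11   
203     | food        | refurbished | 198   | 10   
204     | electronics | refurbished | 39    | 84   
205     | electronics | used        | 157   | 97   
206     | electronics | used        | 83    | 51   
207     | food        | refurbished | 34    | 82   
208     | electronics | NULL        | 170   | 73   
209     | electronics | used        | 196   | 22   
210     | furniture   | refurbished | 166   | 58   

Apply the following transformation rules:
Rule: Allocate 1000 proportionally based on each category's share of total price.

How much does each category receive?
clothing: 91.19, electronics: 603.83, food: 177.78, furniture: 127.2

Step 1: Calculate total price = 1305
Step 2: Calculate each category's proportion:
  clothing: 119/1305 = 9.12% → 91.19
  electronics: 788/1305 = 60.38% → 603.83
  food: 232/1305 = 17.78% → 177.78
  furniture: 166/1305 = 12.72% → 127.2
Step 3: Verify: sum of allocations ≈ 1000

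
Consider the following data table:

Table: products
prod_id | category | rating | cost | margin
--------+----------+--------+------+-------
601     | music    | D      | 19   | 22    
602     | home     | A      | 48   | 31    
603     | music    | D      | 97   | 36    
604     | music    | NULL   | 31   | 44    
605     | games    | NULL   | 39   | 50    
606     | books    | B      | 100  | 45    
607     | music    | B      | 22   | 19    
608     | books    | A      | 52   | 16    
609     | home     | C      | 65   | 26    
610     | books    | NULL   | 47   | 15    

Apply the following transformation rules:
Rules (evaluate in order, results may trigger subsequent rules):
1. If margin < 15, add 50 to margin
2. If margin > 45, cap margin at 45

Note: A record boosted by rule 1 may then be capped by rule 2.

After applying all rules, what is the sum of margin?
299

Step 1: Apply rule 1 to records with margin < 15
  - 0 records get bonus of 50
  - Of these, 0 records then exceed 45 and get capped
Step 2: Apply rule 2 to records with margin > 45
  - 1 records (original) are capped
Step 3: Calculate final sum = 299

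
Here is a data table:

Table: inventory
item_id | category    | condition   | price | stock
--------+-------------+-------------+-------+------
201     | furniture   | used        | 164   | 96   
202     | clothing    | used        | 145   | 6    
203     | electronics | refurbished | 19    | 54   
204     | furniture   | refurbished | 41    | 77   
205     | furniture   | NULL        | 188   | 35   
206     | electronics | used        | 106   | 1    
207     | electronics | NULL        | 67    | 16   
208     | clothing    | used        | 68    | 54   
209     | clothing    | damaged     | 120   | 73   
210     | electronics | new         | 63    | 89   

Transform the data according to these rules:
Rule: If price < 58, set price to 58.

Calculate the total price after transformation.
1037

Step 1: 2 records have price < 58
Step 2: These records originally summed to 60
Step 3: After setting to minimum: 2 × 58 = 116
Step 4: Unaffected records sum: 921
Step 5: Final sum = 116 + 921 = 1037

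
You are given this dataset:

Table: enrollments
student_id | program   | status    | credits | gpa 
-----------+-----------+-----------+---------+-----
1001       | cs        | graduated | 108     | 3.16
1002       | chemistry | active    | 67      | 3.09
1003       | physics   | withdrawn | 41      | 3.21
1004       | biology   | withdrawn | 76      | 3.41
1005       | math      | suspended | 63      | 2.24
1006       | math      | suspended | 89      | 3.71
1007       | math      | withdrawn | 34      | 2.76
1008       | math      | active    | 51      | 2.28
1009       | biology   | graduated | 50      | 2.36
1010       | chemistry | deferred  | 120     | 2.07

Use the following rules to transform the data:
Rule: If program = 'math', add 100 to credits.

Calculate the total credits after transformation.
1099

Step 1: Count records where program = 'math': 4
Step 2: Total bonus added: 4 × 100 = 400
Step 3: Original sum of credits: 699
Step 4: Final sum = 699 + 400 = 1099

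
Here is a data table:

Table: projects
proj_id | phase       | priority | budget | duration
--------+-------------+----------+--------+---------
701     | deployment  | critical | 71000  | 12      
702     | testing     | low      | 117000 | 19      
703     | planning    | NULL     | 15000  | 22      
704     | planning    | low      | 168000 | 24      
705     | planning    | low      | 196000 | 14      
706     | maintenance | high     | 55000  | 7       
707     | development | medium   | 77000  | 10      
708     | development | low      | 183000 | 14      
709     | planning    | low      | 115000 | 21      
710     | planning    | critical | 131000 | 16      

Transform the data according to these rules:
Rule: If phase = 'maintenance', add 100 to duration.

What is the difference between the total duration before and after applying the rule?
100

Step 1: Original sum of duration = 159
Step 2: 1 records have phase = 'maintenance'
Step 3: Each affected record changes by 100
Step 4: Total change = 1 × 100 = 100
Step 5: New sum = 159 + 100 = 259
Step 6: Difference = |259 - 159| = 100
        (Sum increased by 100)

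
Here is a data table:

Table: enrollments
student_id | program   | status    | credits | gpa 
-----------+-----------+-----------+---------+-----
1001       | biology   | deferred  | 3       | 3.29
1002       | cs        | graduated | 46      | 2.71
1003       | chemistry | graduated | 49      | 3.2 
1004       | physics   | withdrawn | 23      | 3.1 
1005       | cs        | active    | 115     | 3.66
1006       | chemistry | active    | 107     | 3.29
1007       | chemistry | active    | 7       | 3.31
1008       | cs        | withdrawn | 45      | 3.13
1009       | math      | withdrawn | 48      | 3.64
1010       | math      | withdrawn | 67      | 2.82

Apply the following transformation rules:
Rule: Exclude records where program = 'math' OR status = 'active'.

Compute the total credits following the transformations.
166

Step 1: Find records where program = 'math' OR status = 'active'
Step 2: 5 records match, summing to 344
Step 3: Original sum: 510
Step 4: Remaining sum = 510 - 344 = 166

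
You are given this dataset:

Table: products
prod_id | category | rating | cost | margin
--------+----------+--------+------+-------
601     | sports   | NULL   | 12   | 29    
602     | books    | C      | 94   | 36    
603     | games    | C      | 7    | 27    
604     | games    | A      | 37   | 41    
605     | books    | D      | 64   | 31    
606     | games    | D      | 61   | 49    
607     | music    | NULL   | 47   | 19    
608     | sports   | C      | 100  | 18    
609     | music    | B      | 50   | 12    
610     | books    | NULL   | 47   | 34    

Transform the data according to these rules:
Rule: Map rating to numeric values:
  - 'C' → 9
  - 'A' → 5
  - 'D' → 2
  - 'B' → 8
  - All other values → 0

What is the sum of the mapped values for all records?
44

Step 1: Apply mapping to each record
Step 2: Count by status:
  'C': 3 records × 9 = 27
  'A': 1 records × 5 = 5
  'D': 2 records × 2 = 4
  'B': 1 records × 8 = 8
Step 3: Sum all mapped values = 44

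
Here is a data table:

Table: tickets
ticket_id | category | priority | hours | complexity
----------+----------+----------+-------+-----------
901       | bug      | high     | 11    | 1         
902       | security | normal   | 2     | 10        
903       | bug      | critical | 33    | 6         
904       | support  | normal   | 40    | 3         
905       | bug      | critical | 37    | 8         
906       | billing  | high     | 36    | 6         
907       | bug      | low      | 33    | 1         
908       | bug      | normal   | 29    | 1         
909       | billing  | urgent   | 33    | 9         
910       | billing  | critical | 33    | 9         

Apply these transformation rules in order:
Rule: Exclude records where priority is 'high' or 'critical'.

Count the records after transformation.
5

Step 1: Count records to exclude
  - 2 (high) + 3 (critical) = 5 records
Step 2: Total records: 10
Step 3: Remaining = 10 - 5 = 5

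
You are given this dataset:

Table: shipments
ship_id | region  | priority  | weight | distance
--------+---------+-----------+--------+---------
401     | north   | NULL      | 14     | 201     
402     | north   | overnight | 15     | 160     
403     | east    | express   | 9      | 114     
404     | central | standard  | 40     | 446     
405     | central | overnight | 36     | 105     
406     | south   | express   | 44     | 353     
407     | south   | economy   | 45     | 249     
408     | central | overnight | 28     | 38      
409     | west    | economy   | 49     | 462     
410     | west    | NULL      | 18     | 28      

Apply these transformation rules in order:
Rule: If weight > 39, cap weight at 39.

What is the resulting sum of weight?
276

Step 1: 4 records have weight > 39
Step 2: These records originally summed to 178
Step 3: After capping: 4 × 39 = 156
Step 4: Unaffected records sum: 120
Step 5: Final sum = 156 + 120 = 276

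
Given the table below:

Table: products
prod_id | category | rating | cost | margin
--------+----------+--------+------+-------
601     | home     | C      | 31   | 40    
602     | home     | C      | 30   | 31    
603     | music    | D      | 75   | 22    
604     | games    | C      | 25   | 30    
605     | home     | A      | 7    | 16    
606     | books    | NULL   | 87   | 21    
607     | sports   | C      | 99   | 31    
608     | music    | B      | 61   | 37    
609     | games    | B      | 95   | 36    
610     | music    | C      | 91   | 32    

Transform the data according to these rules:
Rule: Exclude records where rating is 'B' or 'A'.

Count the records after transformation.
7

Step 1: Count records to exclude
  - 2 (B) + 1 (A) = 3 records
Step 2: Total records: 10
Step 3: Remaining = 10 - 3 = 7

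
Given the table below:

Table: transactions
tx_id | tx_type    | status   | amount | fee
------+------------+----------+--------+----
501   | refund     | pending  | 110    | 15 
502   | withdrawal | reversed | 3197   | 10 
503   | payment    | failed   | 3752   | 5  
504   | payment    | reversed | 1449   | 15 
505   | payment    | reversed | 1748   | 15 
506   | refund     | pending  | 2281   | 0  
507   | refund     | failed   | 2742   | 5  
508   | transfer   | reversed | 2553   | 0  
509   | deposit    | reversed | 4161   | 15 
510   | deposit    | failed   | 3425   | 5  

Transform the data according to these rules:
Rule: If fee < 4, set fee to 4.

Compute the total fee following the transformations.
93

Step 1: 2 records have fee < 4
Step 2: These records originally summed to 0
Step 3: After setting to minimum: 2 × 4 = 8
Step 4: Unaffected records sum: 85
Step 5: Final sum = 8 + 85 = 93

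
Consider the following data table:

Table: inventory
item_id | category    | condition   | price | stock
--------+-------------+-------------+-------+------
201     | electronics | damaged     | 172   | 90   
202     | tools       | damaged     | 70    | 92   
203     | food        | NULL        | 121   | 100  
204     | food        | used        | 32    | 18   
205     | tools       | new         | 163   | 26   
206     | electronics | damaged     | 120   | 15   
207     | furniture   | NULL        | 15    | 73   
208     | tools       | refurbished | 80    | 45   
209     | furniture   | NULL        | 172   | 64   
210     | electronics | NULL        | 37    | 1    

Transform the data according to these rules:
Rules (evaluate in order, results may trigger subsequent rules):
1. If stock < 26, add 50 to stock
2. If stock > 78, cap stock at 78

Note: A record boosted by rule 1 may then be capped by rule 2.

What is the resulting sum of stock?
626

Step 1: Apply rule 1 to records with stock < 26
  - 3 records get bonus of 50
  - Of these, 0 records then exceed 78 and get capped
Step 2: Apply rule 2 to records with stock > 78
  - 3 records (original) are capped
Step 3: Calculate final sum = 626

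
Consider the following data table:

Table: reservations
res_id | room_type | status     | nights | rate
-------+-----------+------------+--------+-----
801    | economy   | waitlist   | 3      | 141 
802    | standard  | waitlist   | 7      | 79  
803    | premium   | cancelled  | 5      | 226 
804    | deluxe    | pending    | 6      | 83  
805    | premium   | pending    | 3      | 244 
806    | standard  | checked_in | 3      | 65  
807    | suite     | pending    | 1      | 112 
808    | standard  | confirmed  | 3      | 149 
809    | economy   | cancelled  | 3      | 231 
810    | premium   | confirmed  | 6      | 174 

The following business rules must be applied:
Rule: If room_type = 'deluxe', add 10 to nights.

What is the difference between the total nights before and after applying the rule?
10

Step 1: Original sum of nights = 40
Step 2: 1 records have room_type = 'deluxe'
Step 3: Each affected record changes by 10
Step 4: Total change = 1 × 10 = 10
Step 5: New sum = 40 + 10 = 50
Step 6: Difference = |50 - 40| = 10
        (Sum increased by 10)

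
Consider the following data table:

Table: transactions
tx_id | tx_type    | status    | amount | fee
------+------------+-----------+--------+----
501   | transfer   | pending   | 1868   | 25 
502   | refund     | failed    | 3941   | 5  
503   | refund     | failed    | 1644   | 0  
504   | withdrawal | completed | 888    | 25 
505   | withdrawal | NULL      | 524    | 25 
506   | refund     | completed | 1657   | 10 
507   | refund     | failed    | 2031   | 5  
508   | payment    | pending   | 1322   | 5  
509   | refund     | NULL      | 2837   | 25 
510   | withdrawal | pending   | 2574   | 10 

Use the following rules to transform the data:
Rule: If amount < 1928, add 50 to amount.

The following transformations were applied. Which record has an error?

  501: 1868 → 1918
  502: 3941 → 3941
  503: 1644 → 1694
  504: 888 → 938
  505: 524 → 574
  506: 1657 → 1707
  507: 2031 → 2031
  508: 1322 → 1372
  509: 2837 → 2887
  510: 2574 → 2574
Record 509 has an error. The correct transformed value should be 2837, not 2887.

Step 1: Check each record against the rule
Step 2: Record 509 has amount = 2837
Step 3: Since 2837 >= 1928, the bonus should not have been applied
Step 4: Correct value = 2837, but claimed value = 2887
Conclusion: Record 509 has the error.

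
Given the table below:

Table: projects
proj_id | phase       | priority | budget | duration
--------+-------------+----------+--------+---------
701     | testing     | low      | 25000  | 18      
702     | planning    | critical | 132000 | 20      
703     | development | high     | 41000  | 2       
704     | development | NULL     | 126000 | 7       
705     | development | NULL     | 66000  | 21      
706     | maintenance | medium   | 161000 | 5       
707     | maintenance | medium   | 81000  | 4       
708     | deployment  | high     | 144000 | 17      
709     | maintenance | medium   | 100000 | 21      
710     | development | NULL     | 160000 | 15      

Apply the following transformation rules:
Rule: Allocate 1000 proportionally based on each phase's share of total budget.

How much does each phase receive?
deployment: 139.0, development: 379.34, maintenance: 330.12, planning: 127.41, testing: 24.13

Step 1: Calculate total budget = 1036000
Step 2: Calculate each phase's proportion:
  deployment: 144000/1036000 = 13.90% → 139.0
  development: 393000/1036000 = 37.93% → 379.34
  maintenance: 342000/1036000 = 33.01% → 330.12
  planning: 132000/1036000 = 12.74% → 127.41
  testing: 25000/1036000 = 2.41% → 24.13
Step 3: Verify: sum of allocations ≈ 1000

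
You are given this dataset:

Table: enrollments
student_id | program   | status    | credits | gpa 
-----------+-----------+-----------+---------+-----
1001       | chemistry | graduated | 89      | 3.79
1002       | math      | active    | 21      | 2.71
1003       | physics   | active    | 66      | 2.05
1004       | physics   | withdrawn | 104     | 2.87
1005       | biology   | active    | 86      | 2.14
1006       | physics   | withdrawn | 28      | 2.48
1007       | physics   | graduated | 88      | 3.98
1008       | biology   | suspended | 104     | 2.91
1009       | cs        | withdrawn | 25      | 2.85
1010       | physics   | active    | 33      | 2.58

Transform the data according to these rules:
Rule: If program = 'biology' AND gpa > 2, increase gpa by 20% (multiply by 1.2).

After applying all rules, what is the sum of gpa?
29.37

Step 1: Find records where program = 'biology' AND gpa > 2
Step 2: 2 records match, summing to 5.05
Step 3: After multiplier: 5.05 × 1.2 = 6.06
Step 4: Unaffected records sum: 23.31
Step 5: Final sum = 6.06 + 23.31 = 29.37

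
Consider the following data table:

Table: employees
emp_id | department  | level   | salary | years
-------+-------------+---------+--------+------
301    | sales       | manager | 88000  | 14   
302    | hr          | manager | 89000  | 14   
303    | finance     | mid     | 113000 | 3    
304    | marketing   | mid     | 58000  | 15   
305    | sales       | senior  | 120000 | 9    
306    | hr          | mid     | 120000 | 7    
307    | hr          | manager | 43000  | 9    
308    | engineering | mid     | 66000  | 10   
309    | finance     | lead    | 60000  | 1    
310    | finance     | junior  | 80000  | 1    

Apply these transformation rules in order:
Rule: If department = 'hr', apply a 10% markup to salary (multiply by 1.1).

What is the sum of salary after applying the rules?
862200.0

Step 1: Records with department = 'hr' have total salary = 252000
Step 2: Apply multiplier: 252000 × 1.1 = 277200.0
Step 3: Other records total: 585000
Step 4: Final sum = 277200.0 + 585000 = 862200.0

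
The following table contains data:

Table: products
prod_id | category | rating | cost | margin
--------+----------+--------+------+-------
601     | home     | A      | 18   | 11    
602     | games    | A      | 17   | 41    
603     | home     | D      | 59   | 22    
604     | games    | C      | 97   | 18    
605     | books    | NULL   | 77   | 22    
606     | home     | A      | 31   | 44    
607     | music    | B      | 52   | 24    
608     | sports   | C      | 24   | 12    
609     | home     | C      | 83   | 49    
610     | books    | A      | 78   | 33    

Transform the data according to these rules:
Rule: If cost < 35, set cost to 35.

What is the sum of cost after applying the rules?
586

Step 1: 4 records have cost < 35
Step 2: These records originally summed to 90
Step 3: After setting to minimum: 4 × 35 = 140
Step 4: Unaffected records sum: 446
Step 5: Final sum = 140 + 446 = 586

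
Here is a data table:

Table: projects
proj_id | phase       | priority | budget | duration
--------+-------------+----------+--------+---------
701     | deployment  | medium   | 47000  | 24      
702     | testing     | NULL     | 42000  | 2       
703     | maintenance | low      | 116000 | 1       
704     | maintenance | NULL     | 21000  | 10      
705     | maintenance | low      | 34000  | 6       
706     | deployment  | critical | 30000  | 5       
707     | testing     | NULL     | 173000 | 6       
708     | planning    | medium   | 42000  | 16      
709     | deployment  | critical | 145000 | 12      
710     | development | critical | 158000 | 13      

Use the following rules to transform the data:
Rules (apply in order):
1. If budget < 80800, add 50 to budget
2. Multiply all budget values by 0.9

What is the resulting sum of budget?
727470.0

Step 1: Apply Rule 1 - Add 50 to records with budget < 80800
  - 6 records affected: 216000 + (6 × 50) = 216300
  - Unaffected records: 592000
  - Sum after Rule 1: 808300
Step 2: Apply Rule 2 - Multiply all by 0.9
  - 808300 × 0.9 = 727470.0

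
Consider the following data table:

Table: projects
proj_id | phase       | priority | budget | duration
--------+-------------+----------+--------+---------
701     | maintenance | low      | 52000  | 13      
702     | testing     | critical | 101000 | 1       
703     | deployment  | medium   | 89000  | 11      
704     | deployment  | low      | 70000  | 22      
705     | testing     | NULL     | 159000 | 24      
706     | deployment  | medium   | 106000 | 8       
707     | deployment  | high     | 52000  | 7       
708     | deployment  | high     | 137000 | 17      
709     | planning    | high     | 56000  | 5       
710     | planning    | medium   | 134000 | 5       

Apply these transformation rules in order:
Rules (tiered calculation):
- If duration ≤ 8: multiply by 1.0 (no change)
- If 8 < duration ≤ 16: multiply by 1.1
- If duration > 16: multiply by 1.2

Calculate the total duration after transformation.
128.0

Step 1: Tier 1 (duration ≤ 8): 5 records, sum = 26 × 1.0 = 26.0
Step 2: Tier 2 (8 < duration ≤ 16): 2 records, sum = 24 × 1.1 = 26.4
Step 3: Tier 3 (duration > 16): 3 records, sum = 63 × 1.2 = 75.6
Step 4: Final sum = 26.0 + 26.4 + 75.6 = 128.0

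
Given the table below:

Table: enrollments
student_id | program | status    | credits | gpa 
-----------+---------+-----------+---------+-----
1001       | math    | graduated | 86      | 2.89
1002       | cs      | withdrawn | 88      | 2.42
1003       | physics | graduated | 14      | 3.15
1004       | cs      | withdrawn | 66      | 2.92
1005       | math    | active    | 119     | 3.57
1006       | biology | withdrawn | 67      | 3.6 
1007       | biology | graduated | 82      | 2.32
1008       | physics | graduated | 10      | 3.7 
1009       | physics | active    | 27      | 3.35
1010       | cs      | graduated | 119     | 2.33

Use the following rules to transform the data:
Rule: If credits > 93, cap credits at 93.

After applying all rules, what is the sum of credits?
626

Step 1: 2 records have credits > 93
Step 2: These records originally summed to 238
Step 3: After capping: 2 × 93 = 186
Step 4: Unaffected records sum: 440
Step 5: Final sum = 186 + 440 = 626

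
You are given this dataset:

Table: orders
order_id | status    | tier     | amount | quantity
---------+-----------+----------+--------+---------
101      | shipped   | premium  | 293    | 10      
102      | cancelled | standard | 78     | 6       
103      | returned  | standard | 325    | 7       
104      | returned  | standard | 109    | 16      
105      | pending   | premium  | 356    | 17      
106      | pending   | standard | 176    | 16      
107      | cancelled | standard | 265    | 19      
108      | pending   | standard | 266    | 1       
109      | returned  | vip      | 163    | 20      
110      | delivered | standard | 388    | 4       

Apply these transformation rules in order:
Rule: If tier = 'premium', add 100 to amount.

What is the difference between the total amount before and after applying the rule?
200

Step 1: Original sum of amount = 2419
Step 2: 2 records have tier = 'premium'
Step 3: Each affected record changes by 100
Step 4: Total change = 2 × 100 = 200
Step 5: New sum = 2419 + 200 = 2619
Step 6: Difference = |2619 - 2419| = 200
        (Sum increased by 200)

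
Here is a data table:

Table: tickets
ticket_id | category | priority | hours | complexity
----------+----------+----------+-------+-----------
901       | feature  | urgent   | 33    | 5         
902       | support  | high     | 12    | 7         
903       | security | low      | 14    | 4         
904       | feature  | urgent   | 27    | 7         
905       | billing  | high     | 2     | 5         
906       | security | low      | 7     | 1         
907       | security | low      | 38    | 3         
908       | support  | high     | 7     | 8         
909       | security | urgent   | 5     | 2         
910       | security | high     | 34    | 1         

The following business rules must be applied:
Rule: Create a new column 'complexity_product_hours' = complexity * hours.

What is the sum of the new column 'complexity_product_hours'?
725

Step 1: For each record, compute complexity * hours
Example calculations:
  5 * 33 = 165
  7 * 12 = 84
  4 * 14 = 56
  ...
Step 2: Sum all derived values
Step 3: Total = 725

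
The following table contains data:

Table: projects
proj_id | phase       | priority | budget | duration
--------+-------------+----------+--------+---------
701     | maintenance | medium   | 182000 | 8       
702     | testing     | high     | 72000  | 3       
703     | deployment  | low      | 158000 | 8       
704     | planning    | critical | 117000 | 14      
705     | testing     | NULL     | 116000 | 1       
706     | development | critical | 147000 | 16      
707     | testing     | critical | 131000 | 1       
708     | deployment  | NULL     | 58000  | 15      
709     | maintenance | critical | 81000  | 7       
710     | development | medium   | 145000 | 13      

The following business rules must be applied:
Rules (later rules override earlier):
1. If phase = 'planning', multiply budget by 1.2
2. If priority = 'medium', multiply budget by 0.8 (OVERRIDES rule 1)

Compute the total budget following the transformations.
1165000.0

Step 1: Rule 2 takes priority for records with priority = 'medium'
  - 2 records: 327000 × 0.8 = 261600.0
Step 2: Rule 1 applies to remaining records with phase = 'planning'
  - 1 records: 117000 × 1.2 = 140400.0
Step 3: Other records unchanged: 763000
Step 4: Final sum = 261600.0 + 140400.0 + 763000 = 1165000.0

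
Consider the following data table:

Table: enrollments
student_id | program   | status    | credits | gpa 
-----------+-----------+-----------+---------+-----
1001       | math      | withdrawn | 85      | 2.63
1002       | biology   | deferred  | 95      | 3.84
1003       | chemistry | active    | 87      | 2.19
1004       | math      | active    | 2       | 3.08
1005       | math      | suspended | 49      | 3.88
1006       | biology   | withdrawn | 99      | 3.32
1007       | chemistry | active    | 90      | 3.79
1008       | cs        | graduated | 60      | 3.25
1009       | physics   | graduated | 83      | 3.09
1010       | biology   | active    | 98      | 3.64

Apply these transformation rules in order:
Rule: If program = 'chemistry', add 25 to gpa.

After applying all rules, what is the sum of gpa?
82.71

Step 1: Count records where program = 'chemistry': 2
Step 2: Total bonus added: 2 × 25 = 50
Step 3: Original sum of gpa: 32.71
Step 4: Final sum = 32.71 + 50 = 82.71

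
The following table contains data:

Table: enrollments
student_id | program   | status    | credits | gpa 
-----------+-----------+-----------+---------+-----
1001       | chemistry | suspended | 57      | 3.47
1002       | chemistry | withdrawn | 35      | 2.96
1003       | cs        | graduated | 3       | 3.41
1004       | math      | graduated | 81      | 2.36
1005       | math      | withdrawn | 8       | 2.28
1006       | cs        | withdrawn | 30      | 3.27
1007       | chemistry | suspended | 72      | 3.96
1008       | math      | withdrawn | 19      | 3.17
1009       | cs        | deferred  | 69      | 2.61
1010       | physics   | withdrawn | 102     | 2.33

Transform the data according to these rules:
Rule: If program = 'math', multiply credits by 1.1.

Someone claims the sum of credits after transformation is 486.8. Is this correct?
Yes, the result is correct.

Step 1: Calculate the correct sum after transformation
Step 2: Apply multiplier 1.1 to records where program = 'math'
Step 3: Correct result = 486.8
Step 4: Claimed result = 486.8
Step 5: 486.8 = 486.8 ✓
Conclusion: The claimed result is correct.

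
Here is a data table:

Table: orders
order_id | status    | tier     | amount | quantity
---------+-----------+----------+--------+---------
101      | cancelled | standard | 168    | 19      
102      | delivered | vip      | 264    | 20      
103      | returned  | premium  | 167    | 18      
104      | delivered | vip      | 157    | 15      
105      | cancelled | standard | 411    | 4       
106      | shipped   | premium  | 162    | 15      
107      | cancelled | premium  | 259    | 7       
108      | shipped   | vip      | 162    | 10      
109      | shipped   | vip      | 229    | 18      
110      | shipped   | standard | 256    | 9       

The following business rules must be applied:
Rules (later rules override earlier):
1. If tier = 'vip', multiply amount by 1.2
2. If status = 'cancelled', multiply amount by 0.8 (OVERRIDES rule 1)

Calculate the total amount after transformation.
2229.8

Step 1: Rule 2 takes priority for records with status = 'cancelled'
  - 3 records: 838 × 0.8 = 670.4
Step 2: Rule 1 applies to remaining records with tier = 'vip'
  - 4 records: 812 × 1.2 = 974.4
Step 3: Other records unchanged: 585
Step 4: Final sum = 670.4 + 974.4 + 585 = 2229.8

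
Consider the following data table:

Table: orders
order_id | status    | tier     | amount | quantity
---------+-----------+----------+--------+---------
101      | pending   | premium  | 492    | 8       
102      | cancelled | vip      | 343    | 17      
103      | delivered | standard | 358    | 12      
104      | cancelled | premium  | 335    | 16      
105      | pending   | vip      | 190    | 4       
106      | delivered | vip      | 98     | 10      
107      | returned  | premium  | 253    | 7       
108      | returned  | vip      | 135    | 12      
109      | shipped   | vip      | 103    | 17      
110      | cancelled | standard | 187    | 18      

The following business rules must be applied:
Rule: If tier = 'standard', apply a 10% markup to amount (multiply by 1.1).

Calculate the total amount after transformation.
2548.5

Step 1: Records with tier = 'standard' have total amount = 545
Step 2: Apply multiplier: 545 × 1.1 = 599.5
Step 3: Other records total: 1949
Step 4: Final sum = 599.5 + 1949 = 2548.5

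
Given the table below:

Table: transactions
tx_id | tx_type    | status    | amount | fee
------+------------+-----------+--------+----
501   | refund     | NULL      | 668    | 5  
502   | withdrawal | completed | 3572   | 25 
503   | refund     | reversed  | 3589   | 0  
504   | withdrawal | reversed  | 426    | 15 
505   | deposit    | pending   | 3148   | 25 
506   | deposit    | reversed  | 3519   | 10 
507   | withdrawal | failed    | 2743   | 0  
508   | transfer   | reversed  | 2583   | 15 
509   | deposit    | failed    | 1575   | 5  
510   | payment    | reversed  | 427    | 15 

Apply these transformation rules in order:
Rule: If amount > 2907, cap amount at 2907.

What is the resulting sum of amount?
20050

Step 1: 4 records have amount > 2907
Step 2: These records originally summed to 13828
Step 3: After capping: 4 × 2907 = 11628
Step 4: Unaffected records sum: 8422
Step 5: Final sum = 11628 + 8422 = 20050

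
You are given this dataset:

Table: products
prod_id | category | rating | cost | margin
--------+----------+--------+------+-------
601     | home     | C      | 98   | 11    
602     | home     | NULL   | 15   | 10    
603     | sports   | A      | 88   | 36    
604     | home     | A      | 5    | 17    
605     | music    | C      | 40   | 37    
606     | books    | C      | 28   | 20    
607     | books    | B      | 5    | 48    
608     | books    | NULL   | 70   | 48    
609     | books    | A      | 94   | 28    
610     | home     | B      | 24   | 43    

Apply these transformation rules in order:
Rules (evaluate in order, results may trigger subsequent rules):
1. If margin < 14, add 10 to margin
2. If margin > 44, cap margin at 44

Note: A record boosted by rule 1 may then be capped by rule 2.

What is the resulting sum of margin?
310

Step 1: Apply rule 1 to records with margin < 14
  - 2 records get bonus of 10
  - Of these, 0 records then exceed 44 and get capped
Step 2: Apply rule 2 to records with margin > 44
  - 2 records (original) are capped
Step 3: Calculate final sum = 310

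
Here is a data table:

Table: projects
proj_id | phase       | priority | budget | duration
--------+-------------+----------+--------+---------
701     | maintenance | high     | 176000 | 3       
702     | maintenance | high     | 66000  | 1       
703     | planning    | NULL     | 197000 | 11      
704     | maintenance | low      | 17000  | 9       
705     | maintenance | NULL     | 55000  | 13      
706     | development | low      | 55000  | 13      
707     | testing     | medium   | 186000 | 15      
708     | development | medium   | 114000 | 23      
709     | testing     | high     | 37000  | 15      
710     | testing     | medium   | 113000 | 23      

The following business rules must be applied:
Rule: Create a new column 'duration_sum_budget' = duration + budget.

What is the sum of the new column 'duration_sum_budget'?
1016126

Step 1: For each record, compute duration + budget
Example calculations:
  3 + 176000 = 176003
  1 + 66000 = 66001
  11 + 197000 = 197011
  ...
Step 2: Sum all derived values
Step 3: Total = 1016126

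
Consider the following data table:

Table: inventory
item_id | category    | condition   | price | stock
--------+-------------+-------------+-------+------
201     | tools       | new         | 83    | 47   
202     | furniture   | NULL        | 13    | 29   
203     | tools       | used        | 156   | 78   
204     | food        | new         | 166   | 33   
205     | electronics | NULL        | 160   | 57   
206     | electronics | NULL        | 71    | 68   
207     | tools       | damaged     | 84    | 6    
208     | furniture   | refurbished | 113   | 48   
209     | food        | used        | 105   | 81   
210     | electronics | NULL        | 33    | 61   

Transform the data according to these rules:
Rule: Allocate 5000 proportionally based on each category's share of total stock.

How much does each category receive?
electronics: 1830.71, food: 1122.05, furniture: 757.87, tools: 1289.37

Step 1: Calculate total stock = 508
Step 2: Calculate each category's proportion:
  electronics: 186/508 = 36.61% → 1830.71
  food: 114/508 = 22.44% → 1122.05
  furniture: 77/508 = 15.16% → 757.87
  tools: 131/508 = 25.79% → 1289.37
Step 3: Verify: sum of allocations ≈ 5000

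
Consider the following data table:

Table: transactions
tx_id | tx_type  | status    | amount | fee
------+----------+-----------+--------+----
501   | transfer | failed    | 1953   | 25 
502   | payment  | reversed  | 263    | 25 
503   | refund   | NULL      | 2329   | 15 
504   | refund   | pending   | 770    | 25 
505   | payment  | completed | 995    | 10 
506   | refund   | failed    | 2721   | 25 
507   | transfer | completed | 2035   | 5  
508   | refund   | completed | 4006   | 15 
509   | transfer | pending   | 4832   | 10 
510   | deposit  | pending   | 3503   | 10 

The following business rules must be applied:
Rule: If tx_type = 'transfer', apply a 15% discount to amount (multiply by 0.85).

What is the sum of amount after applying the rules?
22084.0

Step 1: Records with tx_type = 'transfer' have total amount = 8820
Step 2: Apply multiplier: 8820 × 0.85 = 7497.0
Step 3: Other records total: 14587
Step 4: Final sum = 7497.0 + 14587 = 22084.0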